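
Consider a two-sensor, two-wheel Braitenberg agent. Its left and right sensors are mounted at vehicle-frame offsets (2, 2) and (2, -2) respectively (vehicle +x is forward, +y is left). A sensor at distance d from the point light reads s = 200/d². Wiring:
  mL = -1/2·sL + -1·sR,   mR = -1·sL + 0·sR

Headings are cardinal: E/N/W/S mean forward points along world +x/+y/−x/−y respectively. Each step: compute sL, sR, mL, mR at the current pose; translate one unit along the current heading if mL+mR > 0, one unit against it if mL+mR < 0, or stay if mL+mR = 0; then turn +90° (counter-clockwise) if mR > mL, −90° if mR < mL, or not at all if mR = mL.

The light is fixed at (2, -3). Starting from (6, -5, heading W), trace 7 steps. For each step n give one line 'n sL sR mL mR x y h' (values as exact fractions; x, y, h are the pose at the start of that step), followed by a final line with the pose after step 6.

0 10 50 -55 -10 6 -5 W
1 40/13 8 -124/13 -40/13 7 -5 S
2 4 100/29 -158/29 -4 7 -4 E
3 40 200/37 -940/37 -40 6 -4 N
4 50/9 50/13 -775/117 -50/9 6 -5 E
5 200 8 -108 -200 5 -5 N
6 100/13 4 -102/13 -100/13 5 -6 E
final 4 -6 N

n=0: pose=(6,-5,W); sL=10, sR=50; mL=-55, mR=-10; mL+mR=-65 → advance -1; mR−mL=45 → turn +1·90°
n=1: pose=(7,-5,S); sL=40/13, sR=8; mL=-124/13, mR=-40/13; mL+mR=-164/13 → advance -1; mR−mL=84/13 → turn +1·90°
n=2: pose=(7,-4,E); sL=4, sR=100/29; mL=-158/29, mR=-4; mL+mR=-274/29 → advance -1; mR−mL=42/29 → turn +1·90°
n=3: pose=(6,-4,N); sL=40, sR=200/37; mL=-940/37, mR=-40; mL+mR=-2420/37 → advance -1; mR−mL=-540/37 → turn -1·90°
n=4: pose=(6,-5,E); sL=50/9, sR=50/13; mL=-775/117, mR=-50/9; mL+mR=-475/39 → advance -1; mR−mL=125/117 → turn +1·90°
n=5: pose=(5,-5,N); sL=200, sR=8; mL=-108, mR=-200; mL+mR=-308 → advance -1; mR−mL=-92 → turn -1·90°
n=6: pose=(5,-6,E); sL=100/13, sR=4; mL=-102/13, mR=-100/13; mL+mR=-202/13 → advance -1; mR−mL=2/13 → turn +1·90°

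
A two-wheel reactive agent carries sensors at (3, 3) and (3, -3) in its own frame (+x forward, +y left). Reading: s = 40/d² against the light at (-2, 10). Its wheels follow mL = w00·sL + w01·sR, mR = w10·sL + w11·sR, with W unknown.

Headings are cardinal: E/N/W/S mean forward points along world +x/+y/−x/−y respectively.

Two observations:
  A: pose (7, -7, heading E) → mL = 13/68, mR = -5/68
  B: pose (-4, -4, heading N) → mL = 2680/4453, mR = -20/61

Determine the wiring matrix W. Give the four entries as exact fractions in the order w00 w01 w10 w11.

obs A: pose=(7,-7,E) → sL=2/17, sR=5/68, mL=13/68, mR=-5/68
obs B: pose=(-4,-4,N) → sL=20/73, sR=20/61, mL=2680/4453, mR=-20/61
sensor matrix S = [[2/17, 5/68], [20/73, 20/61]]; det S = 1395/75701
solve [mL_A; mL_B] = S·[w00; w01] and [mR_A; mR_B] = S·[w10; w11]:
  w00 = 1, w01 = 1, w10 = 0, w11 = -1

1 1 0 -1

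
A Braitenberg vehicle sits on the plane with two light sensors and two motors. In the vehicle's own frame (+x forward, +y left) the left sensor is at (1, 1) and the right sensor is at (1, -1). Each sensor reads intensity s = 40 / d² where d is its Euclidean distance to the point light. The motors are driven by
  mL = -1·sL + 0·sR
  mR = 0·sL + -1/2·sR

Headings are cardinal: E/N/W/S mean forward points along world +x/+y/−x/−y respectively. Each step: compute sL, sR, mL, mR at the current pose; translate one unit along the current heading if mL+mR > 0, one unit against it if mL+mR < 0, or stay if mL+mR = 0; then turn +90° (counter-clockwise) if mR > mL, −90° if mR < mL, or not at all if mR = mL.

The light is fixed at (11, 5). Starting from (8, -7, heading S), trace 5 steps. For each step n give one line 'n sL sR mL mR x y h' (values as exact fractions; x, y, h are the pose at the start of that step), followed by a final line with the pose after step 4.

0 40/173 8/37 -40/173 -4/37 8 -7 S
1 5/13 10/37 -5/13 -5/37 8 -6 E
2 8/25 40/109 -8/25 -20/109 7 -6 N
3 20/97 20/73 -20/97 -10/73 7 -7 W
4 40/173 8/37 -40/173 -4/37 8 -7 S
final 8 -6 E

n=0: pose=(8,-7,S); sL=40/173, sR=8/37; mL=-40/173, mR=-4/37; mL+mR=-2172/6401 → advance -1; mR−mL=788/6401 → turn +1·90°
n=1: pose=(8,-6,E); sL=5/13, sR=10/37; mL=-5/13, mR=-5/37; mL+mR=-250/481 → advance -1; mR−mL=120/481 → turn +1·90°
n=2: pose=(7,-6,N); sL=8/25, sR=40/109; mL=-8/25, mR=-20/109; mL+mR=-1372/2725 → advance -1; mR−mL=372/2725 → turn +1·90°
n=3: pose=(7,-7,W); sL=20/97, sR=20/73; mL=-20/97, mR=-10/73; mL+mR=-2430/7081 → advance -1; mR−mL=490/7081 → turn +1·90°
n=4: pose=(8,-7,S); sL=40/173, sR=8/37; mL=-40/173, mR=-4/37; mL+mR=-2172/6401 → advance -1; mR−mL=788/6401 → turn +1·90°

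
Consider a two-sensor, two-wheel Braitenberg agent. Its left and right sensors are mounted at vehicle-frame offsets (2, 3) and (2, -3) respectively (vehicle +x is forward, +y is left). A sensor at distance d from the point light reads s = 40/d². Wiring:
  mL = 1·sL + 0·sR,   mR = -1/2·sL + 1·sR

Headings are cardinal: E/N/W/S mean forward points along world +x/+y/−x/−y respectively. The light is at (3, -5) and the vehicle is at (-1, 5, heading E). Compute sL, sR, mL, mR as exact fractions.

left sensor world pos  = (1, 8); dL² = 173
right sensor world pos = (1, 2); dR² = 53
sL = 40/173 = 40/173
sR = 40/53 = 40/53
mL = 1·sL + 0·sR = 40/173
mR = -1/2·sL + 1·sR = 5860/9169

40/173 40/53 40/173 5860/9169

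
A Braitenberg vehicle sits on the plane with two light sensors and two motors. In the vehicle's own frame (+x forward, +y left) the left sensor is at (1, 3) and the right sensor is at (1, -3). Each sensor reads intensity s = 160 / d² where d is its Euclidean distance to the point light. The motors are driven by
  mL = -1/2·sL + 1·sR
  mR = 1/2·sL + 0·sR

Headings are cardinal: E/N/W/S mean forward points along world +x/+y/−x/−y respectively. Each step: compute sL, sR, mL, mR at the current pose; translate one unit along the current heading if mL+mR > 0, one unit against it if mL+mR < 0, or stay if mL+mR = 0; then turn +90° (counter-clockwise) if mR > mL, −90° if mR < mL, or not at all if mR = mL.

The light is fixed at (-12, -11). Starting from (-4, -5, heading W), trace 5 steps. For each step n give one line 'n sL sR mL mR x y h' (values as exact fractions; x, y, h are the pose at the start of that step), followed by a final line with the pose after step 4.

0 80/29 16/13 -56/377 40/29 -4 -5 W
1 32/25 160/41 3344/1025 16/25 -5 -5 S
2 4 8/5 -2/5 2 -5 -6 W
3 160/97 32/5 2704/485 80/97 -6 -6 S
4 80/13 80/37 -440/481 40/13 -6 -7 W
final -7 -7 S

n=0: pose=(-4,-5,W); sL=80/29, sR=16/13; mL=-56/377, mR=40/29; mL+mR=16/13 → advance +1; mR−mL=576/377 → turn +1·90°
n=1: pose=(-5,-5,S); sL=32/25, sR=160/41; mL=3344/1025, mR=16/25; mL+mR=160/41 → advance +1; mR−mL=-2688/1025 → turn -1·90°
n=2: pose=(-5,-6,W); sL=4, sR=8/5; mL=-2/5, mR=2; mL+mR=8/5 → advance +1; mR−mL=12/5 → turn +1·90°
n=3: pose=(-6,-6,S); sL=160/97, sR=32/5; mL=2704/485, mR=80/97; mL+mR=32/5 → advance +1; mR−mL=-2304/485 → turn -1·90°
n=4: pose=(-6,-7,W); sL=80/13, sR=80/37; mL=-440/481, mR=40/13; mL+mR=80/37 → advance +1; mR−mL=1920/481 → turn +1·90°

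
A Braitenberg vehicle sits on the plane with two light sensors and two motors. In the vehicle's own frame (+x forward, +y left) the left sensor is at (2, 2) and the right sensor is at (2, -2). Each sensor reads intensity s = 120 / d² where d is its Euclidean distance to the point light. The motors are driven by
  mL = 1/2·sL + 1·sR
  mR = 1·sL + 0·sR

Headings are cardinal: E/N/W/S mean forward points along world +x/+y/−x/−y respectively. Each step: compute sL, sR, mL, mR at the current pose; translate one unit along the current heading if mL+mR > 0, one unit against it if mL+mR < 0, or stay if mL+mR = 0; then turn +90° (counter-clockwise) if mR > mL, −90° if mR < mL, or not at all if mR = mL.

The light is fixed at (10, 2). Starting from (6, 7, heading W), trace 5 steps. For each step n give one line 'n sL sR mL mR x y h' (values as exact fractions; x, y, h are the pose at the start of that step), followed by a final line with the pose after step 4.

0 8/3 24/17 140/51 8/3 6 7 W
1 60/49 60/29 3810/1421 60/49 5 7 N
2 120/73 24/5 2052/365 120/73 5 8 E
3 6 30/13 69/13 6 6 8 S
4 120/53 120/13 7140/689 120/53 6 7 E
final 7 7 S

n=0: pose=(6,7,W); sL=8/3, sR=24/17; mL=140/51, mR=8/3; mL+mR=92/17 → advance +1; mR−mL=-4/51 → turn -1·90°
n=1: pose=(5,7,N); sL=60/49, sR=60/29; mL=3810/1421, mR=60/49; mL+mR=5550/1421 → advance +1; mR−mL=-2070/1421 → turn -1·90°
n=2: pose=(5,8,E); sL=120/73, sR=24/5; mL=2052/365, mR=120/73; mL+mR=2652/365 → advance +1; mR−mL=-1452/365 → turn -1·90°
n=3: pose=(6,8,S); sL=6, sR=30/13; mL=69/13, mR=6; mL+mR=147/13 → advance +1; mR−mL=9/13 → turn +1·90°
n=4: pose=(6,7,E); sL=120/53, sR=120/13; mL=7140/689, mR=120/53; mL+mR=8700/689 → advance +1; mR−mL=-5580/689 → turn -1·90°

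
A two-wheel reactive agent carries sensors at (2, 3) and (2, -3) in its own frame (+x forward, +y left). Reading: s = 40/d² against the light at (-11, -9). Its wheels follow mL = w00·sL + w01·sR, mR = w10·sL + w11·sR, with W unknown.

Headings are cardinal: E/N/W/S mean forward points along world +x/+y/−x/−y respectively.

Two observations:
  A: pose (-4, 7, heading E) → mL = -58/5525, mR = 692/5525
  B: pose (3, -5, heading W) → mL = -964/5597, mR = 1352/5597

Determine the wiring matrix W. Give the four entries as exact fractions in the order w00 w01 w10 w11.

obs A: pose=(-4,7,E) → sL=20/221, sR=4/25, mL=-58/5525, mR=692/5525
obs B: pose=(3,-5,W) → sL=8/29, sR=40/193, mL=-964/5597, mR=1352/5597
sensor matrix S = [[20/221, 4/25], [8/29, 40/193]]; det S = -784896/30923425
solve [mL_A; mL_B] = S·[w00; w01] and [mR_A; mR_B] = S·[w10; w11]:
  w00 = -1, w01 = 1/2, w10 = 1/2, w11 = 1/2

-1 1/2 1/2 1/2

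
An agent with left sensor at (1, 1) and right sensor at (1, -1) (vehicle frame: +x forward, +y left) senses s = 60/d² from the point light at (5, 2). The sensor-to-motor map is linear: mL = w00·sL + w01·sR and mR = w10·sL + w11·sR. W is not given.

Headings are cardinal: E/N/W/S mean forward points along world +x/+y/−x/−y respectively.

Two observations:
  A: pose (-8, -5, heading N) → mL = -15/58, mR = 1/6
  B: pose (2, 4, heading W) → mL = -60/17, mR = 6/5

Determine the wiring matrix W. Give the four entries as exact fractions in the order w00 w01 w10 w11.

-1 0 0 1/2

obs A: pose=(-8,-5,N) → sL=15/58, sR=1/3, mL=-15/58, mR=1/6
obs B: pose=(2,4,W) → sL=60/17, sR=12/5, mL=-60/17, mR=6/5
sensor matrix S = [[15/58, 1/3], [60/17, 12/5]]; det S = -274/493
solve [mL_A; mL_B] = S·[w00; w01] and [mR_A; mR_B] = S·[w10; w11]:
  w00 = -1, w01 = 0, w10 = 0, w11 = 1/2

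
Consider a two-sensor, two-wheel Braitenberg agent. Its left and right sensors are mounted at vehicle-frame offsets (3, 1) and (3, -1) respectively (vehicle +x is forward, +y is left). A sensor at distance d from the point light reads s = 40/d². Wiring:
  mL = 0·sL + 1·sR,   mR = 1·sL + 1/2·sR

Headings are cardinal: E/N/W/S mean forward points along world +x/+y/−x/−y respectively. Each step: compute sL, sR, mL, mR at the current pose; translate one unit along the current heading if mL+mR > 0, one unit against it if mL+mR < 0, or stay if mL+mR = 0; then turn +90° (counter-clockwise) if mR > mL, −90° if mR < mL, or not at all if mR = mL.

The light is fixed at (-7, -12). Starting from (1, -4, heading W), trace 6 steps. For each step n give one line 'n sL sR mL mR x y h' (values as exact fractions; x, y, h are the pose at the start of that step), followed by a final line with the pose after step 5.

0 20/37 20/53 20/53 1430/1961 1 -4 W
1 40/89 40/61 40/61 4220/5429 0 -4 S
2 10/41 5/17 5/17 545/1394 0 -5 E
3 40/149 40/181 40/181 10220/26969 1 -5 N
4 20/37 20/53 20/53 1430/1961 1 -4 W
5 40/89 40/61 40/61 4220/5429 0 -4 S
final 0 -5 E

n=0: pose=(1,-4,W); sL=20/37, sR=20/53; mL=20/53, mR=1430/1961; mL+mR=2170/1961 → advance +1; mR−mL=690/1961 → turn +1·90°
n=1: pose=(0,-4,S); sL=40/89, sR=40/61; mL=40/61, mR=4220/5429; mL+mR=7780/5429 → advance +1; mR−mL=660/5429 → turn +1·90°
n=2: pose=(0,-5,E); sL=10/41, sR=5/17; mL=5/17, mR=545/1394; mL+mR=955/1394 → advance +1; mR−mL=135/1394 → turn +1·90°
n=3: pose=(1,-5,N); sL=40/149, sR=40/181; mL=40/181, mR=10220/26969; mL+mR=16180/26969 → advance +1; mR−mL=4260/26969 → turn +1·90°
n=4: pose=(1,-4,W); sL=20/37, sR=20/53; mL=20/53, mR=1430/1961; mL+mR=2170/1961 → advance +1; mR−mL=690/1961 → turn +1·90°
n=5: pose=(0,-4,S); sL=40/89, sR=40/61; mL=40/61, mR=4220/5429; mL+mR=7780/5429 → advance +1; mR−mL=660/5429 → turn +1·90°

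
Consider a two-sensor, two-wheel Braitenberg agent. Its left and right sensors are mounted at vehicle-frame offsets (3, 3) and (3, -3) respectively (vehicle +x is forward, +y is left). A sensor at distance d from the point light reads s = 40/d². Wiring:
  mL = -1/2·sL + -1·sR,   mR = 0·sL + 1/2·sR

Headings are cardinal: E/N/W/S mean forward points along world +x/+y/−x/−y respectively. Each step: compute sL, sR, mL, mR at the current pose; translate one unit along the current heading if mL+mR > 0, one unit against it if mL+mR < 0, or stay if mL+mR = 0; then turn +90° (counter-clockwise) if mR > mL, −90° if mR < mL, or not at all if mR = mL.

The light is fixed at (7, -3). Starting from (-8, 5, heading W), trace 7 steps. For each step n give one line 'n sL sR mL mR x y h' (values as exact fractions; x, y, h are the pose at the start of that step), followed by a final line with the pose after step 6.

0 40/349 8/89 -4572/31061 4/89 -8 5 W
1 20/73 20/157 -3030/11461 10/157 -7 5 S
2 8/53 40/157 -2748/8321 20/157 -7 6 E
3 10/117 5/36 -85/468 5/72 -8 6 N
4 40/349 8/89 -4572/31061 4/89 -8 5 W
5 20/73 20/157 -3030/11461 10/157 -7 5 S
6 8/53 40/157 -2748/8321 20/157 -7 6 E
final -8 6 N

n=0: pose=(-8,5,W); sL=40/349, sR=8/89; mL=-4572/31061, mR=4/89; mL+mR=-3176/31061 → advance -1; mR−mL=5968/31061 → turn +1·90°
n=1: pose=(-7,5,S); sL=20/73, sR=20/157; mL=-3030/11461, mR=10/157; mL+mR=-2300/11461 → advance -1; mR−mL=3760/11461 → turn +1·90°
n=2: pose=(-7,6,E); sL=8/53, sR=40/157; mL=-2748/8321, mR=20/157; mL+mR=-1688/8321 → advance -1; mR−mL=3808/8321 → turn +1·90°
n=3: pose=(-8,6,N); sL=10/117, sR=5/36; mL=-85/468, mR=5/72; mL+mR=-35/312 → advance -1; mR−mL=235/936 → turn +1·90°
n=4: pose=(-8,5,W); sL=40/349, sR=8/89; mL=-4572/31061, mR=4/89; mL+mR=-3176/31061 → advance -1; mR−mL=5968/31061 → turn +1·90°
n=5: pose=(-7,5,S); sL=20/73, sR=20/157; mL=-3030/11461, mR=10/157; mL+mR=-2300/11461 → advance -1; mR−mL=3760/11461 → turn +1·90°
n=6: pose=(-7,6,E); sL=8/53, sR=40/157; mL=-2748/8321, mR=20/157; mL+mR=-1688/8321 → advance -1; mR−mL=3808/8321 → turn +1·90°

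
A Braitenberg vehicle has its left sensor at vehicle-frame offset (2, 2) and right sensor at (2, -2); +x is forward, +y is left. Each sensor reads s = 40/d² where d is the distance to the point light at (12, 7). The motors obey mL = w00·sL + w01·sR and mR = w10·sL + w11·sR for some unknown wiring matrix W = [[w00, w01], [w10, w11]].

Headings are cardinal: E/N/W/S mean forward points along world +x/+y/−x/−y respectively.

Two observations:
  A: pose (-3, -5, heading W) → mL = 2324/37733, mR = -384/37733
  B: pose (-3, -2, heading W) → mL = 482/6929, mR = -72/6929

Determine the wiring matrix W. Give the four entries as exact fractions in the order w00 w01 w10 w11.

-1/2 1 1/2 -1/2

obs A: pose=(-3,-5,W) → sL=8/97, sR=40/389, mL=2324/37733, mR=-384/37733
obs B: pose=(-3,-2,W) → sL=4/41, sR=20/169, mL=482/6929, mR=-72/6929
sensor matrix S = [[8/97, 40/389], [4/41, 20/169]]; det S = -71040/261451957
solve [mL_A; mL_B] = S·[w00; w01] and [mR_A; mR_B] = S·[w10; w11]:
  w00 = -1/2, w01 = 1, w10 = 1/2, w11 = -1/2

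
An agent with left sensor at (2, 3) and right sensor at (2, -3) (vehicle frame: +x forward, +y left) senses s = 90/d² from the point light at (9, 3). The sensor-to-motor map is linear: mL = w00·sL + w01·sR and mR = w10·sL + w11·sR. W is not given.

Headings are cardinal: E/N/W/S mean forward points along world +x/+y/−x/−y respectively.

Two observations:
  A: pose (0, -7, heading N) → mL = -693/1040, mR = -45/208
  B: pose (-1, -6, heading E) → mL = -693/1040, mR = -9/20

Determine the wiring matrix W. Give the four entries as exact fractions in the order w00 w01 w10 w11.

-1/2 -1/2 -1/2 0

obs A: pose=(0,-7,N) → sL=45/104, sR=9/10, mL=-693/1040, mR=-45/208
obs B: pose=(-1,-6,E) → sL=9/10, sR=45/104, mL=-693/1040, mR=-9/20
sensor matrix S = [[45/104, 9/10], [9/10, 45/104]]; det S = -168399/270400
solve [mL_A; mL_B] = S·[w00; w01] and [mR_A; mR_B] = S·[w10; w11]:
  w00 = -1/2, w01 = -1/2, w10 = -1/2, w11 = 0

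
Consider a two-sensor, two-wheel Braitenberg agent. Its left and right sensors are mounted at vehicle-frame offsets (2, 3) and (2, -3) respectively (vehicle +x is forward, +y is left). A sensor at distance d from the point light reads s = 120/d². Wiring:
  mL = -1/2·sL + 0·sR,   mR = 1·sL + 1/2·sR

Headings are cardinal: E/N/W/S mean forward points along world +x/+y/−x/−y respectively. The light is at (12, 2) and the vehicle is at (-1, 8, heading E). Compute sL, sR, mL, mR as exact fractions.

60/101 12/13 -30/101 1386/1313

left sensor world pos  = (1, 11); dL² = 202
right sensor world pos = (1, 5); dR² = 130
sL = 120/202 = 60/101
sR = 120/130 = 12/13
mL = -1/2·sL + 0·sR = -30/101
mR = 1·sL + 1/2·sR = 1386/1313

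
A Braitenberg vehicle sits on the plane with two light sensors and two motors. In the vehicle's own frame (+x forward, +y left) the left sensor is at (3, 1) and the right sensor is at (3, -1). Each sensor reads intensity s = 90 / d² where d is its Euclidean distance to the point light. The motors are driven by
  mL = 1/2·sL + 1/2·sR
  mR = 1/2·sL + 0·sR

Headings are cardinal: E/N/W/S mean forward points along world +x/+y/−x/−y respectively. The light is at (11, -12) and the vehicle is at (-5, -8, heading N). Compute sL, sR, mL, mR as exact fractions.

left sensor world pos  = (-6, -5); dL² = 338
right sensor world pos = (-4, -5); dR² = 274
sL = 90/338 = 45/169
sR = 90/274 = 45/137
mL = 1/2·sL + 1/2·sR = 6885/23153
mR = 1/2·sL + 0·sR = 45/338

45/169 45/137 6885/23153 45/338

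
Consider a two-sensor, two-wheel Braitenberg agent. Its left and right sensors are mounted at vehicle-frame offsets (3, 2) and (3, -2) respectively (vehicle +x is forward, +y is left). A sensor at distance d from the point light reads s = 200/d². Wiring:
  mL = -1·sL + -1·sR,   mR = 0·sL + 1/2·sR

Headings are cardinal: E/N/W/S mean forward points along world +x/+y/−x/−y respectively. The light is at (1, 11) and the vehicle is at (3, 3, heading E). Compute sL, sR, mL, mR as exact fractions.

left sensor world pos  = (6, 5); dL² = 61
right sensor world pos = (6, 1); dR² = 125
sL = 200/61 = 200/61
sR = 200/125 = 8/5
mL = -1·sL + -1·sR = -1488/305
mR = 0·sL + 1/2·sR = 4/5

200/61 8/5 -1488/305 4/5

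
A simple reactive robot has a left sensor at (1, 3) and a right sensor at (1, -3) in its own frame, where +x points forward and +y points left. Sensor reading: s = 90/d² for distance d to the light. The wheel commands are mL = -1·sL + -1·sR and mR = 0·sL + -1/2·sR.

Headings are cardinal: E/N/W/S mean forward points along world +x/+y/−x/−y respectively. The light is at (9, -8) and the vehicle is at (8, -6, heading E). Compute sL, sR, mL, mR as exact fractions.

18/5 90 -468/5 -45

left sensor world pos  = (9, -3); dL² = 25
right sensor world pos = (9, -9); dR² = 1
sL = 90/25 = 18/5
sR = 90/1 = 90
mL = -1·sL + -1·sR = -468/5
mR = 0·sL + -1/2·sR = -45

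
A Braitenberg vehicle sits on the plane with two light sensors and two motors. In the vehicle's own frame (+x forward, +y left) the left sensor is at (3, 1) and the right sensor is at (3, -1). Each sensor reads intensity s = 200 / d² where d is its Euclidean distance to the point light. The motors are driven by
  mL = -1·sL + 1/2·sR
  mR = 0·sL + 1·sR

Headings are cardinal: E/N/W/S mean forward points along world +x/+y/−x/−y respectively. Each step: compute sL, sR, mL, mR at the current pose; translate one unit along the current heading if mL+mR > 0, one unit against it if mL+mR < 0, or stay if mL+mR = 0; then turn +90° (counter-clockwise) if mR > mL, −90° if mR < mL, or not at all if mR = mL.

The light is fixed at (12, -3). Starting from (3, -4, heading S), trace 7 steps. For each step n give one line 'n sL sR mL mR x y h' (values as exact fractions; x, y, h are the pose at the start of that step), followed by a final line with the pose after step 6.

0 5/2 50/29 -95/58 50/29 3 -4 S
1 200/37 40/9 -1060/333 40/9 3 -5 E
2 100/41 4 -18/41 4 4 -5 N
3 8/5 200/121 -468/605 200/121 4 -4 W
4 5/2 50/29 -95/58 50/29 3 -4 S
5 200/37 40/9 -1060/333 40/9 3 -5 E
6 100/41 4 -18/41 4 4 -5 N
final 4 -4 W

n=0: pose=(3,-4,S); sL=5/2, sR=50/29; mL=-95/58, mR=50/29; mL+mR=5/58 → advance +1; mR−mL=195/58 → turn +1·90°
n=1: pose=(3,-5,E); sL=200/37, sR=40/9; mL=-1060/333, mR=40/9; mL+mR=140/111 → advance +1; mR−mL=2540/333 → turn +1·90°
n=2: pose=(4,-5,N); sL=100/41, sR=4; mL=-18/41, mR=4; mL+mR=146/41 → advance +1; mR−mL=182/41 → turn +1·90°
n=3: pose=(4,-4,W); sL=8/5, sR=200/121; mL=-468/605, mR=200/121; mL+mR=532/605 → advance +1; mR−mL=1468/605 → turn +1·90°
n=4: pose=(3,-4,S); sL=5/2, sR=50/29; mL=-95/58, mR=50/29; mL+mR=5/58 → advance +1; mR−mL=195/58 → turn +1·90°
n=5: pose=(3,-5,E); sL=200/37, sR=40/9; mL=-1060/333, mR=40/9; mL+mR=140/111 → advance +1; mR−mL=2540/333 → turn +1·90°
n=6: pose=(4,-5,N); sL=100/41, sR=4; mL=-18/41, mR=4; mL+mR=146/41 → advance +1; mR−mL=182/41 → turn +1·90°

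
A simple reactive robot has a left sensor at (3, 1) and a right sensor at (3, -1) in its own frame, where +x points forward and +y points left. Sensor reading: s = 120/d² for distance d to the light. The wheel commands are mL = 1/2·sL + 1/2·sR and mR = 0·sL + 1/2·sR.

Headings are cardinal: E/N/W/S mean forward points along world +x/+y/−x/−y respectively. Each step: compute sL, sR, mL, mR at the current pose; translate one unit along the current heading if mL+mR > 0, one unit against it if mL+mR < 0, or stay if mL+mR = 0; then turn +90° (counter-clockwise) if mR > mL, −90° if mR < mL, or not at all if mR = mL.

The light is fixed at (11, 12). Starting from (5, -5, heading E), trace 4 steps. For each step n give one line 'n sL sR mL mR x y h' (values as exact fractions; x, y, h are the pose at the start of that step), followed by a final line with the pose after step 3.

0 24/53 40/111 2392/5883 20/111 5 -5 E
1 15/52 30/109 3195/11336 15/109 6 -5 S
2 24/85 120/353 9336/30005 60/353 6 -6 W
3 60/137 12/25 1572/3425 6/25 5 -6 N
final 5 -5 E

n=0: pose=(5,-5,E); sL=24/53, sR=40/111; mL=2392/5883, mR=20/111; mL+mR=3452/5883 → advance +1; mR−mL=-12/53 → turn -1·90°
n=1: pose=(6,-5,S); sL=15/52, sR=30/109; mL=3195/11336, mR=15/109; mL+mR=4755/11336 → advance +1; mR−mL=-15/104 → turn -1·90°
n=2: pose=(6,-6,W); sL=24/85, sR=120/353; mL=9336/30005, mR=60/353; mL+mR=14436/30005 → advance +1; mR−mL=-12/85 → turn -1·90°
n=3: pose=(5,-6,N); sL=60/137, sR=12/25; mL=1572/3425, mR=6/25; mL+mR=2394/3425 → advance +1; mR−mL=-30/137 → turn -1·90°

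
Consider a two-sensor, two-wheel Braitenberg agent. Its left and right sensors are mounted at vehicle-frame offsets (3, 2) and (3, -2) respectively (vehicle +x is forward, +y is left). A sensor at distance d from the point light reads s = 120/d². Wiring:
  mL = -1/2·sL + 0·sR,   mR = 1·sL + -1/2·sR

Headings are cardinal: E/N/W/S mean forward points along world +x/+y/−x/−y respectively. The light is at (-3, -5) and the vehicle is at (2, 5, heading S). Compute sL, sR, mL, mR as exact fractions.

left sensor world pos  = (4, 2); dL² = 98
right sensor world pos = (0, 2); dR² = 58
sL = 120/98 = 60/49
sR = 120/58 = 60/29
mL = -1/2·sL + 0·sR = -30/49
mR = 1·sL + -1/2·sR = 270/1421

60/49 60/29 -30/49 270/1421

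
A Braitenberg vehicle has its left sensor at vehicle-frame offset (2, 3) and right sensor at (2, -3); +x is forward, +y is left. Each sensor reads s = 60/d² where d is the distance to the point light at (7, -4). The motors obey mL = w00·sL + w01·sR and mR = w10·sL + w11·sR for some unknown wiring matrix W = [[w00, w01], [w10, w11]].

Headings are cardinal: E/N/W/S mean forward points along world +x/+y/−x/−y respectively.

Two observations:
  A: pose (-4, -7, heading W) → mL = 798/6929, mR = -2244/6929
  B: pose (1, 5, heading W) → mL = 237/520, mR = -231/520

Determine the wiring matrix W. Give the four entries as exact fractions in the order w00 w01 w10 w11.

1 -1/2 -1/2 -1/2

obs A: pose=(-4,-7,W) → sL=12/41, sR=60/169, mL=798/6929, mR=-2244/6929
obs B: pose=(1,5,W) → sL=3/5, sR=15/52, mL=237/520, mR=-231/520
sensor matrix S = [[12/41, 60/169], [3/5, 15/52]]; det S = -891/6929
solve [mL_A; mL_B] = S·[w00; w01] and [mR_A; mR_B] = S·[w10; w11]:
  w00 = 1, w01 = -1/2, w10 = -1/2, w11 = -1/2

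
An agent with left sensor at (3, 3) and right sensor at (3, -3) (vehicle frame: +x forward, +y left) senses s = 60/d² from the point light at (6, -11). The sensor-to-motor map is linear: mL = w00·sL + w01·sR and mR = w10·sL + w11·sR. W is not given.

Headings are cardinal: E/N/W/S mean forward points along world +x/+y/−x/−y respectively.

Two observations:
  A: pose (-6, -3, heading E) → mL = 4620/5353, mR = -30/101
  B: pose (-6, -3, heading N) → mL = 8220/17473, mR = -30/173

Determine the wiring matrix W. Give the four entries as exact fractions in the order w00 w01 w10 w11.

obs A: pose=(-6,-3,E) → sL=30/101, sR=30/53, mL=4620/5353, mR=-30/101
obs B: pose=(-6,-3,N) → sL=30/173, sR=30/101, mL=8220/17473, mR=-30/173
sensor matrix S = [[30/101, 30/53], [30/173, 30/101]]; det S = -928800/93532969
solve [mL_A; mL_B] = S·[w00; w01] and [mR_A; mR_B] = S·[w10; w11]:
  w00 = 1, w01 = 1, w10 = -1, w11 = 0

1 1 -1 0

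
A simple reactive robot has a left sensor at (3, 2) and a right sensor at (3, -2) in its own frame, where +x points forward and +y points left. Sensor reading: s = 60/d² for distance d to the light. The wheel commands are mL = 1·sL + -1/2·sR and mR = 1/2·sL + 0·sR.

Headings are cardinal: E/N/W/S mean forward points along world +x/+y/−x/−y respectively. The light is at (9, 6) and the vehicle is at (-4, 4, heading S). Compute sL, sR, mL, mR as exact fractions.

left sensor world pos  = (-2, 1); dL² = 146
right sensor world pos = (-6, 1); dR² = 250
sL = 60/146 = 30/73
sR = 60/250 = 6/25
mL = 1·sL + -1/2·sR = 531/1825
mR = 1/2·sL + 0·sR = 15/73

30/73 6/25 531/1825 15/73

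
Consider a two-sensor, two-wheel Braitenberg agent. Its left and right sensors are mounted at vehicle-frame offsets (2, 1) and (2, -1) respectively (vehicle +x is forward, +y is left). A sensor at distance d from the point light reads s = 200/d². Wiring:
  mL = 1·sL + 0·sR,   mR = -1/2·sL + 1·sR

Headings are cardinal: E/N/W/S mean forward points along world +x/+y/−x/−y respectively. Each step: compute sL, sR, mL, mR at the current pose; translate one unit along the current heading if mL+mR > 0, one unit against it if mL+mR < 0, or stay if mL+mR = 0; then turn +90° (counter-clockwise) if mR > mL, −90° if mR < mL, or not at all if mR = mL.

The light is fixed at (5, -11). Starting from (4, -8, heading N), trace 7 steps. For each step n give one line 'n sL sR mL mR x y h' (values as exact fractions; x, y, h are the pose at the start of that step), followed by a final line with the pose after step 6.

n=0: pose=(4,-8,N); sL=200/29, sR=8; mL=200/29, mR=132/29; mL+mR=332/29 → advance +1; mR−mL=-68/29 → turn -1·90°
n=1: pose=(4,-7,E); sL=100/13, sR=20; mL=100/13, mR=210/13; mL+mR=310/13 → advance +1; mR−mL=110/13 → turn +1·90°
n=2: pose=(5,-7,N); sL=200/37, sR=200/37; mL=200/37, mR=100/37; mL+mR=300/37 → advance +1; mR−mL=-100/37 → turn -1·90°
n=3: pose=(5,-6,E); sL=5, sR=10; mL=5, mR=15/2; mL+mR=25/2 → advance +1; mR−mL=5/2 → turn +1·90°
n=4: pose=(6,-6,N); sL=200/49, sR=200/53; mL=200/49, mR=4500/2597; mL+mR=15100/2597 → advance +1; mR−mL=-6100/2597 → turn -1·90°
n=5: pose=(6,-5,E); sL=100/29, sR=100/17; mL=100/29, mR=2050/493; mL+mR=3750/493 → advance +1; mR−mL=350/493 → turn +1·90°
n=6: pose=(7,-5,N); sL=40/13, sR=200/73; mL=40/13, mR=1140/949; mL+mR=4060/949 → advance +1; mR−mL=-1780/949 → turn -1·90°

0 200/29 8 200/29 132/29 4 -8 N
1 100/13 20 100/13 210/13 4 -7 E
2 200/37 200/37 200/37 100/37 5 -7 N
3 5 10 5 15/2 5 -6 E
4 200/49 200/53 200/49 4500/2597 6 -6 N
5 100/29 100/17 100/29 2050/493 6 -5 E
6 40/13 200/73 40/13 1140/949 7 -5 N
final 7 -4 E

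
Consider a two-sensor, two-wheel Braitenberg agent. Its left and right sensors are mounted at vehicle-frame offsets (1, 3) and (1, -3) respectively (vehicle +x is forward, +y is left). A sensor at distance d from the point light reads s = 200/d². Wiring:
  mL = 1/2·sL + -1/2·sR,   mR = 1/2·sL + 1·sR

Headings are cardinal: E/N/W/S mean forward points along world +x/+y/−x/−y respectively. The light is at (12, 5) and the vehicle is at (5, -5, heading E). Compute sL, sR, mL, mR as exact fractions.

left sensor world pos  = (6, -2); dL² = 85
right sensor world pos = (6, -8); dR² = 205
sL = 200/85 = 40/17
sR = 200/205 = 40/41
mL = 1/2·sL + -1/2·sR = 480/697
mR = 1/2·sL + 1·sR = 1500/697

40/17 40/41 480/697 1500/697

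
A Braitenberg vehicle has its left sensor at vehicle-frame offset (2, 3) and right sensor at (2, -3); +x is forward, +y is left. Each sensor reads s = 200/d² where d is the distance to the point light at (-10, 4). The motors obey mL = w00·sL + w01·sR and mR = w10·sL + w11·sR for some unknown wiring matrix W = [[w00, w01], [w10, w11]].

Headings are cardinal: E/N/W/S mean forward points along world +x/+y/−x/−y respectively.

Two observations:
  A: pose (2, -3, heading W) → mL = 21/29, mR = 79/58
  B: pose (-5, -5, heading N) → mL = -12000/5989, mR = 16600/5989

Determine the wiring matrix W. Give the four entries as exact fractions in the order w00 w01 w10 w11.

-1 1 1/2 1/2

obs A: pose=(2,-3,W) → sL=1, sR=50/29, mL=21/29, mR=79/58
obs B: pose=(-5,-5,N) → sL=200/53, sR=200/113, mL=-12000/5989, mR=16600/5989
sensor matrix S = [[1, 50/29], [200/53, 200/113]]; det S = -822600/173681
solve [mL_A; mL_B] = S·[w00; w01] and [mR_A; mR_B] = S·[w10; w11]:
  w00 = -1, w01 = 1, w10 = 1/2, w11 = 1/2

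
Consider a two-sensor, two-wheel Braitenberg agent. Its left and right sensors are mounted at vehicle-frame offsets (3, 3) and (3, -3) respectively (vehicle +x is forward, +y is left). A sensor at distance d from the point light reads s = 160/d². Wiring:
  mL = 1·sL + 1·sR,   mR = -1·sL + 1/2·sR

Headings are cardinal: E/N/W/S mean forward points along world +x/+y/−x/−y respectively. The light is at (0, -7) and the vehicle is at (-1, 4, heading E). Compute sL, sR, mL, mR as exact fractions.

4/5 40/17 268/85 32/85

left sensor world pos  = (2, 7); dL² = 200
right sensor world pos = (2, 1); dR² = 68
sL = 160/200 = 4/5
sR = 160/68 = 40/17
mL = 1·sL + 1·sR = 268/85
mR = -1·sL + 1/2·sR = 32/85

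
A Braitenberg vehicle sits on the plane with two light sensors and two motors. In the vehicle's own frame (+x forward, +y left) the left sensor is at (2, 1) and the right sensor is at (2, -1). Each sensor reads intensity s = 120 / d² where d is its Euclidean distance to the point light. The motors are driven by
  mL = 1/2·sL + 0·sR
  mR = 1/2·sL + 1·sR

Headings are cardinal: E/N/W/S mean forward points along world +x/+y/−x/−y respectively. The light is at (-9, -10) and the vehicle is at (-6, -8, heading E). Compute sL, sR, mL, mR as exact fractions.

60/17 60/13 30/17 1410/221

left sensor world pos  = (-4, -7); dL² = 34
right sensor world pos = (-4, -9); dR² = 26
sL = 120/34 = 60/17
sR = 120/26 = 60/13
mL = 1/2·sL + 0·sR = 30/17
mR = 1/2·sL + 1·sR = 1410/221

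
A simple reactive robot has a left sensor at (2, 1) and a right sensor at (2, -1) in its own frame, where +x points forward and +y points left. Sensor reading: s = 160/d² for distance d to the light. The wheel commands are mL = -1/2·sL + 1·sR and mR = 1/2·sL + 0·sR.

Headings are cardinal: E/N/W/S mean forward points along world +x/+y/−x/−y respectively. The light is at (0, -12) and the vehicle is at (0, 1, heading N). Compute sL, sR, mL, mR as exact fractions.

left sensor world pos  = (-1, 3); dL² = 226
right sensor world pos = (1, 3); dR² = 226
sL = 160/226 = 80/113
sR = 160/226 = 80/113
mL = -1/2·sL + 1·sR = 40/113
mR = 1/2·sL + 0·sR = 40/113

80/113 80/113 40/113 40/113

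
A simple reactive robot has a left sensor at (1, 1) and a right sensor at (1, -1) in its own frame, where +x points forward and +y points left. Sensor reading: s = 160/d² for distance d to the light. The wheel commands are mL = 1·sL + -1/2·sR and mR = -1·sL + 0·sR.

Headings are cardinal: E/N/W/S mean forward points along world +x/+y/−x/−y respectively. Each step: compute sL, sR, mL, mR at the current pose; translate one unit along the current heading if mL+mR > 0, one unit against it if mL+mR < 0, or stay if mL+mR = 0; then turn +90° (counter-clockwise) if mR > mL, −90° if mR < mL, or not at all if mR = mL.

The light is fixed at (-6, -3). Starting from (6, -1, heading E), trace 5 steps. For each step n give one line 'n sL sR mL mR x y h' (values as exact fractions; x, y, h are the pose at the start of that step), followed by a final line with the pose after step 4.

n=0: pose=(6,-1,E); sL=80/89, sR=16/17; mL=648/1513, mR=-80/89; mL+mR=-8/17 → advance -1; mR−mL=-2008/1513 → turn -1·90°
n=1: pose=(5,-1,S); sL=32/29, sR=160/101; mL=912/2929, mR=-32/29; mL+mR=-80/101 → advance -1; mR−mL=-4144/2929 → turn -1·90°
n=2: pose=(5,0,W); sL=20/13, sR=40/29; mL=320/377, mR=-20/13; mL+mR=-20/29 → advance -1; mR−mL=-900/377 → turn -1·90°
n=3: pose=(6,0,N); sL=160/137, sR=32/37; mL=3728/5069, mR=-160/137; mL+mR=-16/37 → advance -1; mR−mL=-9648/5069 → turn -1·90°
n=4: pose=(6,-1,E); sL=80/89, sR=16/17; mL=648/1513, mR=-80/89; mL+mR=-8/17 → advance -1; mR−mL=-2008/1513 → turn -1·90°

0 80/89 16/17 648/1513 -80/89 6 -1 E
1 32/29 160/101 912/2929 -32/29 5 -1 S
2 20/13 40/29 320/377 -20/13 5 0 W
3 160/137 32/37 3728/5069 -160/137 6 0 N
4 80/89 16/17 648/1513 -80/89 6 -1 E
final 5 -1 S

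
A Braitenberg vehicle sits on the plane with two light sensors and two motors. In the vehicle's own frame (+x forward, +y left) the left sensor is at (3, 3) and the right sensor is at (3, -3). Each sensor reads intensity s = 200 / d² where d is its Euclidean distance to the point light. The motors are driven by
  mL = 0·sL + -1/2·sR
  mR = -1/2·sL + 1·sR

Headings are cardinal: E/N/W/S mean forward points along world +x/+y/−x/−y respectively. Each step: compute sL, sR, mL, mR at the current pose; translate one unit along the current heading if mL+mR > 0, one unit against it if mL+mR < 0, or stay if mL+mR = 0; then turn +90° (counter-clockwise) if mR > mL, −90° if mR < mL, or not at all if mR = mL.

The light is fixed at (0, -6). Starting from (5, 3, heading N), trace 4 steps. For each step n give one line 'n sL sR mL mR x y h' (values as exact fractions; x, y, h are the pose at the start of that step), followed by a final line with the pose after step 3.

n=0: pose=(5,3,N); sL=50/37, sR=25/26; mL=-25/52, mR=275/962; mL+mR=-375/1924 → advance -1; mR−mL=1475/1924 → turn +1·90°
n=1: pose=(5,2,W); sL=200/29, sR=8/5; mL=-4/5, mR=-268/145; mL+mR=-384/145 → advance -1; mR−mL=-152/145 → turn -1·90°
n=2: pose=(6,2,N); sL=20/13, sR=100/101; mL=-50/101, mR=290/1313; mL+mR=-360/1313 → advance -1; mR−mL=940/1313 → turn +1·90°
n=3: pose=(6,1,W); sL=8, sR=200/109; mL=-100/109, mR=-236/109; mL+mR=-336/109 → advance -1; mR−mL=-136/109 → turn -1·90°

0 50/37 25/26 -25/52 275/962 5 3 N
1 200/29 8/5 -4/5 -268/145 5 2 W
2 20/13 100/101 -50/101 290/1313 6 2 N
3 8 200/109 -100/109 -236/109 6 1 W
final 7 1 N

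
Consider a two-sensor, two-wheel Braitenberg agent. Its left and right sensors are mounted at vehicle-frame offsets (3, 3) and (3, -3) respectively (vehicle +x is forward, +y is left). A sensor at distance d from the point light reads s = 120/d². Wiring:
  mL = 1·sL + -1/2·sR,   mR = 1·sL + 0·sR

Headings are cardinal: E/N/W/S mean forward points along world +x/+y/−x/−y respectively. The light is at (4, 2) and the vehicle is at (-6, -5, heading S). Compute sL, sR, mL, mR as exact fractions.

left sensor world pos  = (-3, -8); dL² = 149
right sensor world pos = (-9, -8); dR² = 269
sL = 120/149 = 120/149
sR = 120/269 = 120/269
mL = 1·sL + -1/2·sR = 23340/40081
mR = 1·sL + 0·sR = 120/149

120/149 120/269 23340/40081 120/149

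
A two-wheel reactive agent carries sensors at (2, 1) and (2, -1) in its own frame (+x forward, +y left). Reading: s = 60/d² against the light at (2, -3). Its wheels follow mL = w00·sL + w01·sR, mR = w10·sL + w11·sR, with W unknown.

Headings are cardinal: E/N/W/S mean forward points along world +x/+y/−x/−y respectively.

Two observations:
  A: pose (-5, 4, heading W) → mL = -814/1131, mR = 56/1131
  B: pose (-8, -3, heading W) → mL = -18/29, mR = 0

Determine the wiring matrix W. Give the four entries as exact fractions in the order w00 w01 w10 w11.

obs A: pose=(-5,4,W) → sL=20/39, sR=12/29, mL=-814/1131, mR=56/1131
obs B: pose=(-8,-3,W) → sL=12/29, sR=12/29, mL=-18/29, mR=0
sensor matrix S = [[20/39, 12/29], [12/29, 12/29]]; det S = 448/10933
solve [mL_A; mL_B] = S·[w00; w01] and [mR_A; mR_B] = S·[w10; w11]:
  w00 = -1, w01 = -1/2, w10 = 1/2, w11 = -1/2

-1 -1/2 1/2 -1/2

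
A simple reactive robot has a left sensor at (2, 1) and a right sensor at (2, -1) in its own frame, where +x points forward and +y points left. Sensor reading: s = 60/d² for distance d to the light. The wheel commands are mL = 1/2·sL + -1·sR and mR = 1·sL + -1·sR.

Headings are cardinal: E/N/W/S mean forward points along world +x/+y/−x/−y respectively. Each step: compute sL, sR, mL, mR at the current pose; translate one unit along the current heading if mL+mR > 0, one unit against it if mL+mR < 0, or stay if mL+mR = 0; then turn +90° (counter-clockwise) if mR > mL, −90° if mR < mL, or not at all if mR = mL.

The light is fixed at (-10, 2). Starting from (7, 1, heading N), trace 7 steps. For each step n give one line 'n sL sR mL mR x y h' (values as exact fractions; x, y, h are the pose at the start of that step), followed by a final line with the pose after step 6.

0 60/257 12/65 -1134/16705 816/16705 7 1 N
1 10/39 30/113 -605/4407 -40/4407 7 0 W
2 60/377 12/61 -2694/22997 -864/22997 8 0 S
3 3/20 15/101 -297/4040 3/2020 8 1 E
4 60/257 12/65 -1134/16705 816/16705 7 1 N
5 10/39 30/113 -605/4407 -40/4407 7 0 W
6 60/377 12/61 -2694/22997 -864/22997 8 0 S
final 8 1 E

n=0: pose=(7,1,N); sL=60/257, sR=12/65; mL=-1134/16705, mR=816/16705; mL+mR=-318/16705 → advance -1; mR−mL=30/257 → turn +1·90°
n=1: pose=(7,0,W); sL=10/39, sR=30/113; mL=-605/4407, mR=-40/4407; mL+mR=-215/1469 → advance -1; mR−mL=5/39 → turn +1·90°
n=2: pose=(8,0,S); sL=60/377, sR=12/61; mL=-2694/22997, mR=-864/22997; mL+mR=-3558/22997 → advance -1; mR−mL=30/377 → turn +1·90°
n=3: pose=(8,1,E); sL=3/20, sR=15/101; mL=-297/4040, mR=3/2020; mL+mR=-291/4040 → advance -1; mR−mL=3/40 → turn +1·90°
n=4: pose=(7,1,N); sL=60/257, sR=12/65; mL=-1134/16705, mR=816/16705; mL+mR=-318/16705 → advance -1; mR−mL=30/257 → turn +1·90°
n=5: pose=(7,0,W); sL=10/39, sR=30/113; mL=-605/4407, mR=-40/4407; mL+mR=-215/1469 → advance -1; mR−mL=5/39 → turn +1·90°
n=6: pose=(8,0,S); sL=60/377, sR=12/61; mL=-2694/22997, mR=-864/22997; mL+mR=-3558/22997 → advance -1; mR−mL=30/377 → turn +1·90°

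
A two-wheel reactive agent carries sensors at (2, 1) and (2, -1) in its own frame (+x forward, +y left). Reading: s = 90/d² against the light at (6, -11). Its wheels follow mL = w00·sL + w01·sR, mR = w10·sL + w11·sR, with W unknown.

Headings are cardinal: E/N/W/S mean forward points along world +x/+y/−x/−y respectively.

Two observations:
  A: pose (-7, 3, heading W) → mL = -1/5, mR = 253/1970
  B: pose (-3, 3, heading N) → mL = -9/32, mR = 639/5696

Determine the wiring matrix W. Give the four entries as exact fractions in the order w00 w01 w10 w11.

obs A: pose=(-7,3,W) → sL=45/197, sR=1/5, mL=-1/5, mR=253/1970
obs B: pose=(-3,3,N) → sL=45/178, sR=9/32, mL=-9/32, mR=639/5696
sensor matrix S = [[45/197, 1/5], [45/178, 9/32]]; det S = 7677/561056
solve [mL_A; mL_B] = S·[w00; w01] and [mR_A; mR_B] = S·[w10; w11]:
  w00 = 0, w01 = -1, w10 = 1, w11 = -1/2

0 -1 1 -1/2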